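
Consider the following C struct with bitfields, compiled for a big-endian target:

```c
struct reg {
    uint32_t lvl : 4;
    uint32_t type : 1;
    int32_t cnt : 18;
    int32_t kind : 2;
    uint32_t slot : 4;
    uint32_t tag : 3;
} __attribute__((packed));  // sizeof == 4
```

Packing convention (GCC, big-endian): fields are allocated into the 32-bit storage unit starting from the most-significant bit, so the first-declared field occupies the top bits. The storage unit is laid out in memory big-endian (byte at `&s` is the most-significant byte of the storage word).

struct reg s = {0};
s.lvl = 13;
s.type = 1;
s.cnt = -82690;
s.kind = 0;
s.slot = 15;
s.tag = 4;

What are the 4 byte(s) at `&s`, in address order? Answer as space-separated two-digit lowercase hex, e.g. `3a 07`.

dd 79 fc 7c

lvl:4 = 13 → 0xd << 28 → word 0xd0000000
type:1 = 1 → 0x1 << 27 → word 0xd8000000
cnt:18 = -82690 → 0x2bcfe << 9 → word 0xdd79fc00
kind:2 = 0 → 0x0 << 7 → word 0xdd79fc00
slot:4 = 15 → 0xf << 3 → word 0xdd79fc78
tag:3 = 4 → 0x4 << 0 → word 0xdd79fc7c
word = 0xdd79fc7c → big-endian bytes:
  [0]=0xdd  [1]=0x79  [2]=0xfc  [3]=0x7c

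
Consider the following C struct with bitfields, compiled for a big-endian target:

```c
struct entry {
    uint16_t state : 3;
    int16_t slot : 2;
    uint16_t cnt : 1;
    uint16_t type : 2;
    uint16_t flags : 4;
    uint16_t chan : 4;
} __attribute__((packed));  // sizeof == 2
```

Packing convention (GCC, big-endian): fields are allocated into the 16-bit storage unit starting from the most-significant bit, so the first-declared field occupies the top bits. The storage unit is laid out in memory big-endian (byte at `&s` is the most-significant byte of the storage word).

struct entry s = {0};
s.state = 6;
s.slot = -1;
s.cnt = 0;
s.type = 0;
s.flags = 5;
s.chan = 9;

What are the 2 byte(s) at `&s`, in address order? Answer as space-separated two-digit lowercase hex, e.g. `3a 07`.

d8 59

state (3b) val=6 bits=0x6 at bit 13: 0xc000
slot (2b) val=-1 bits=0x3 at bit 11: 0xd800
cnt (1b) val=0 bits=0x0 at bit 10: 0xd800
type (2b) val=0 bits=0x0 at bit 8: 0xd800
flags (4b) val=5 bits=0x5 at bit 4: 0xd850
chan (4b) val=9 bits=0x9 at bit 0: 0xd859
word = 0xd859 → big-endian bytes:
  [0]=0xd8  [1]=0x59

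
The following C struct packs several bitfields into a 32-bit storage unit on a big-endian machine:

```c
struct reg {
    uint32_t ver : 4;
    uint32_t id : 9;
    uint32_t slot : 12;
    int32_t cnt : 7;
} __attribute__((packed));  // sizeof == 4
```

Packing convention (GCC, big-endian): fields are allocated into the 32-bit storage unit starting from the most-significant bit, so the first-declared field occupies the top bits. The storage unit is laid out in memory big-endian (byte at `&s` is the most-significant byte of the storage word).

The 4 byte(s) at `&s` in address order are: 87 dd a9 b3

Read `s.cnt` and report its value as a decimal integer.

[0]=0x87 [1]=0xdd [2]=0xa9 [3]=0xb3 (big-endian) → word 0x87dda9b3
ver:4 @ bit 28 → (0x87dda9b3>>28)&0xf = 0x8
id:9 @ bit 19 → (0x87dda9b3>>19)&0x1ff = 0xfb
slot:12 @ bit 7 → (0x87dda9b3>>7)&0xfff = 0xb53
cnt:7 @ bit 0 → (0x87dda9b3>>0)&0x7f = 0x33  ←
cnt signed 7b, MSB=0: value = 51

51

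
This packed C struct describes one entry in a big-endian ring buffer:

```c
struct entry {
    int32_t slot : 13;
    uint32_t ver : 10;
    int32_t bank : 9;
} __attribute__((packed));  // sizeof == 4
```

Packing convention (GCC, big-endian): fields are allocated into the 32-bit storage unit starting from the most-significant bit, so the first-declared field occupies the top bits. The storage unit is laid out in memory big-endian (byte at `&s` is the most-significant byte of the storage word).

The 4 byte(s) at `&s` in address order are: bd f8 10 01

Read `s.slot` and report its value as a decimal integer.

[0]=0xbd [1]=0xf8 [2]=0x10 [3]=0x01 (big-endian) → word 0xbdf81001
slot:13 @ bit 19 → (0xbdf81001>>19)&0x1fff = 0x17bf  ←
ver:10 @ bit 9 → (0xbdf81001>>9)&0x3ff = 0x8
bank:9 @ bit 0 → (0xbdf81001>>0)&0x1ff = 0x1
slot signed 13b, MSB=1: 6079 - 8192 = -2113

-2113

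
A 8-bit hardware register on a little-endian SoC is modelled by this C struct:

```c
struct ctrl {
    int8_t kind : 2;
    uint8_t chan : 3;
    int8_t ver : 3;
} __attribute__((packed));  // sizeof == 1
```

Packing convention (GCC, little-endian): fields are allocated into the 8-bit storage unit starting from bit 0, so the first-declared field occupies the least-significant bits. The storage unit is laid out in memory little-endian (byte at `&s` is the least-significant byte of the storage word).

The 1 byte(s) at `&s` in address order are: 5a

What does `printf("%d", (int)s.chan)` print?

6

[0]=0x5a (little-endian) → word 0x5a
kind [0+:2] = (word>>0) & 0x3 = 2
chan [2+:3] = (word>>2) & 0x7 = 6  ←
ver [5+:3] = (word>>5) & 0x7 = 2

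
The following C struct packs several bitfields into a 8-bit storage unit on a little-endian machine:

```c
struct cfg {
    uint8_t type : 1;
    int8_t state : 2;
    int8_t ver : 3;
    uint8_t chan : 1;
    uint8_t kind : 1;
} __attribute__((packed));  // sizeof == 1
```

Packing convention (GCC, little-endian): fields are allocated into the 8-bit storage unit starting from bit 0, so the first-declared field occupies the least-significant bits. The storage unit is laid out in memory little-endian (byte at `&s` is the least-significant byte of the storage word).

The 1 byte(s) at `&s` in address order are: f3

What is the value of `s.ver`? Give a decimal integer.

[0]=0xf3 (little-endian) → word 0xf3
type:1 @ bit 0 → (0xf3>>0)&0x1 = 0x1
state:2 @ bit 1 → (0xf3>>1)&0x3 = 0x1
ver:3 @ bit 3 → (0xf3>>3)&0x7 = 0x6  ←
chan:1 @ bit 6 → (0xf3>>6)&0x1 = 0x1
kind:1 @ bit 7 → (0xf3>>7)&0x1 = 0x1
ver signed 3b, MSB=1: 6 - 8 = -2

-2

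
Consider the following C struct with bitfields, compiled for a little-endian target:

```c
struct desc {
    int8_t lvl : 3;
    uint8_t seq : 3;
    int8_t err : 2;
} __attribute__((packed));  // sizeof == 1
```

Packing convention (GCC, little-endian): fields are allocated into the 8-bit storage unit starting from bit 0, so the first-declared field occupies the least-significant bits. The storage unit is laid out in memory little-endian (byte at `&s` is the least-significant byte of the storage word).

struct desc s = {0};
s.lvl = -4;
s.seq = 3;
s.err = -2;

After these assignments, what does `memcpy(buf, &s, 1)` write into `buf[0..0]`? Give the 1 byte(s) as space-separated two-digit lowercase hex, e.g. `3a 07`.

[0+:3] lvl=-4 & 0x7 = 0x4; word=0x04
[3+:3] seq=3 & 0x7 = 0x3; word=0x1c
[6+:2] err=-2 & 0x3 = 0x2; word=0x9c
word = 0x9c → little-endian bytes:
  [0]=0x9c

9c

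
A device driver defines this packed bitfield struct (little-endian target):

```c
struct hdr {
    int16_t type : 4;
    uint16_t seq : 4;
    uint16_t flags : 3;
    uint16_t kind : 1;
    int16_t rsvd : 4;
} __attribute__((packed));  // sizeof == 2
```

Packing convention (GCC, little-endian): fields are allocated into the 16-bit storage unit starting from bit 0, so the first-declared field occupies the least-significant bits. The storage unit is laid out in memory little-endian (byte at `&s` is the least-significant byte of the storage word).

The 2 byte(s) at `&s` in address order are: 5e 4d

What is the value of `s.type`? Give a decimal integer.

-2

[0]=0x5e [1]=0x4d (little-endian) → word 0x4d5e
type [0+:4] = (word>>0) & 0xf = 14  ←
seq [4+:4] = (word>>4) & 0xf = 5
flags [8+:3] = (word>>8) & 0x7 = 5
kind [11+:1] = (word>>11) & 0x1 = 1
rsvd [12+:4] = (word>>12) & 0xf = 4
type signed 4b, MSB=1: 14 - 16 = -2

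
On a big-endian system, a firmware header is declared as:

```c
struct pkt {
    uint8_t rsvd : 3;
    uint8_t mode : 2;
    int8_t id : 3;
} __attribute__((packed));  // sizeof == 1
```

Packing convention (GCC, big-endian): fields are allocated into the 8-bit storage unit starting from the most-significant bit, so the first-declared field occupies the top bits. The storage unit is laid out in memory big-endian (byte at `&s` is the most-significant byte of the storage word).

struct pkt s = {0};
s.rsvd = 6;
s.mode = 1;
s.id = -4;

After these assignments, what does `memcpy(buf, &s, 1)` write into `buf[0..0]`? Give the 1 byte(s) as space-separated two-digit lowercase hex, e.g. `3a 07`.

cc

rsvd (3b) val=6 bits=0x6 at bit 5: 0xc0
mode (2b) val=1 bits=0x1 at bit 3: 0xc8
id (3b) val=-4 bits=0x4 at bit 0: 0xcc
word = 0xcc → big-endian bytes:
  [0]=0xcc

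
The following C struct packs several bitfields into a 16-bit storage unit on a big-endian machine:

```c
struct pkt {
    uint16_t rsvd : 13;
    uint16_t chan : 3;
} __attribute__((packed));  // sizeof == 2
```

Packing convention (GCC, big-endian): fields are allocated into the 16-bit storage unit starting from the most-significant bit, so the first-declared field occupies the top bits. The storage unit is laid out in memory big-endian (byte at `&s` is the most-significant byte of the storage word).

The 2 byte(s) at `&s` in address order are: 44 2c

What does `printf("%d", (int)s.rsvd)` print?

2181

[0]=0x44 [1]=0x2c (big-endian) → word 0x442c
rsvd [3+:13] = (word>>3) & 0x1fff = 2181  ←
chan [0+:3] = (word>>0) & 0x7 = 4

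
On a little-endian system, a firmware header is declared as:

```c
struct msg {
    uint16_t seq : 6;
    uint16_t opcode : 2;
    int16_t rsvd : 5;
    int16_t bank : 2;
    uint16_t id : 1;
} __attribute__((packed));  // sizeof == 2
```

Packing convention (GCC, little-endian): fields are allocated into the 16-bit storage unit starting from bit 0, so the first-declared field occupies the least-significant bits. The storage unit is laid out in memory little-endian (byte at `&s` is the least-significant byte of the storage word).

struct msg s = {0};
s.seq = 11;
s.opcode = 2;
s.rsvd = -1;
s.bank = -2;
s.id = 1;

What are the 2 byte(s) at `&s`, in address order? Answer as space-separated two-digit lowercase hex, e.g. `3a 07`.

8b df

seq:6 = 11 → 0xb << 0 → word 0x000b
opcode:2 = 2 → 0x2 << 6 → word 0x008b
rsvd:5 = -1 → 0x1f << 8 → word 0x1f8b
bank:2 = -2 → 0x2 << 13 → word 0x5f8b
id:1 = 1 → 0x1 << 15 → word 0xdf8b
word = 0xdf8b → little-endian bytes:
  [0]=0x8b  [1]=0xdf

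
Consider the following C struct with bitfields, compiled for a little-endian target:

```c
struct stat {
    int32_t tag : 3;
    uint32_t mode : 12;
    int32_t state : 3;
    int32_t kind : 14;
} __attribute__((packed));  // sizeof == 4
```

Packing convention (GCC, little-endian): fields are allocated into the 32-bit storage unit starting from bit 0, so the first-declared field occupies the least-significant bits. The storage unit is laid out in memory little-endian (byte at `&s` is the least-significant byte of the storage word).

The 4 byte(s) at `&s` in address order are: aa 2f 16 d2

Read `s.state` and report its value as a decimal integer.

[0]=0xaa [1]=0x2f [2]=0x16 [3]=0xd2 (little-endian) → word 0xd2162faa
tag:3 @ bit 0 → (0xd2162faa>>0)&0x7 = 0x2
mode:12 @ bit 3 → (0xd2162faa>>3)&0xfff = 0x5f5
state:3 @ bit 15 → (0xd2162faa>>15)&0x7 = 0x4  ←
kind:14 @ bit 18 → (0xd2162faa>>18)&0x3fff = 0x3485
state signed 3b, MSB=1: 4 - 8 = -4

-4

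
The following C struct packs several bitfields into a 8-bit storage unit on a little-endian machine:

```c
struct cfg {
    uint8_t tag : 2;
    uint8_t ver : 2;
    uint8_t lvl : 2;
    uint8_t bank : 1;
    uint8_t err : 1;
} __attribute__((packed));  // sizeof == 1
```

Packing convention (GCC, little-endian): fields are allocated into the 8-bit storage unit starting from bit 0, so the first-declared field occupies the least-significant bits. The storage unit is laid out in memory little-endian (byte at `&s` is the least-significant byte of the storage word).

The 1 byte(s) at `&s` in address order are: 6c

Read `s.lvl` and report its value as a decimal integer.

[0]=0x6c (little-endian) → word 0x6c
tag:2 @ bit 0 → (0x6c>>0)&0x3 = 0x0
ver:2 @ bit 2 → (0x6c>>2)&0x3 = 0x3
lvl:2 @ bit 4 → (0x6c>>4)&0x3 = 0x2  ←
bank:1 @ bit 6 → (0x6c>>6)&0x1 = 0x1
err:1 @ bit 7 → (0x6c>>7)&0x1 = 0x0

2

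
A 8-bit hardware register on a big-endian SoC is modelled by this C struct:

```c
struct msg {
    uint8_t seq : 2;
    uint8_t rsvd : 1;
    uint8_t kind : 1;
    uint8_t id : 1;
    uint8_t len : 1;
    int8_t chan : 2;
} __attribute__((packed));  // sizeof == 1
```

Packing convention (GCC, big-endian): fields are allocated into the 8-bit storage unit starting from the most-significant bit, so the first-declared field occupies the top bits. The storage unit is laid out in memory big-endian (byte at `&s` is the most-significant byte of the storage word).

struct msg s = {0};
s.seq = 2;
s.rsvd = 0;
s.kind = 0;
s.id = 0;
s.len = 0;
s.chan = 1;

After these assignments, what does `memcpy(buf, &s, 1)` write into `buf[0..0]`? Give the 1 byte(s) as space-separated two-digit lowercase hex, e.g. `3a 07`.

seq (2b) val=2 bits=0x2 at bit 6: 0x80
rsvd (1b) val=0 bits=0x0 at bit 5: 0x80
kind (1b) val=0 bits=0x0 at bit 4: 0x80
id (1b) val=0 bits=0x0 at bit 3: 0x80
len (1b) val=0 bits=0x0 at bit 2: 0x80
chan (2b) val=1 bits=0x1 at bit 0: 0x81
word = 0x81 → big-endian bytes:
  [0]=0x81

81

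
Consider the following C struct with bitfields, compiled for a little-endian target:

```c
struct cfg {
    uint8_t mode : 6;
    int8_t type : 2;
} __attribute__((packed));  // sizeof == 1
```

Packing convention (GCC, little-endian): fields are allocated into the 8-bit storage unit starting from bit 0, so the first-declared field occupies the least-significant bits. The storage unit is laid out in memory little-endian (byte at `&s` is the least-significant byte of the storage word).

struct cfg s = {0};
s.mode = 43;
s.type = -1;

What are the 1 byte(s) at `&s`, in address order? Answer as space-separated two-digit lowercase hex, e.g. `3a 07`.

eb

mode:6 = 43 → 0x2b << 0 → word 0x2b
type:2 = -1 → 0x3 << 6 → word 0xeb
word = 0xeb → little-endian bytes:
  [0]=0xeb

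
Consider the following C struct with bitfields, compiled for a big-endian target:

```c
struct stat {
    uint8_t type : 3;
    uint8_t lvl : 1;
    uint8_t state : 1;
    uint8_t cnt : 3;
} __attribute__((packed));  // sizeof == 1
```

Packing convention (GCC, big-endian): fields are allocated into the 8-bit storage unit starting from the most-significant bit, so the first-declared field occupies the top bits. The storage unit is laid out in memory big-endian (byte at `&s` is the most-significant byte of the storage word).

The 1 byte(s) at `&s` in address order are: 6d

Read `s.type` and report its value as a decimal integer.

[0]=0x6d (big-endian) → word 0x6d
type [5+:3] = (word>>5) & 0x7 = 3  ←
lvl [4+:1] = (word>>4) & 0x1 = 0
state [3+:1] = (word>>3) & 0x1 = 1
cnt [0+:3] = (word>>0) & 0x7 = 5

3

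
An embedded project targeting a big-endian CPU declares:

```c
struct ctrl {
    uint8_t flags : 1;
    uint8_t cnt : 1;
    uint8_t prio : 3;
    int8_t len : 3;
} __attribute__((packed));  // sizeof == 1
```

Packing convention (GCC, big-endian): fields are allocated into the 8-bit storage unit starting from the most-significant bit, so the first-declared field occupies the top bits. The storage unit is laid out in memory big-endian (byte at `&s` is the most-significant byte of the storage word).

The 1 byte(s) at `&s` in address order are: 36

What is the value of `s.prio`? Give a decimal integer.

6

[0]=0x36 (big-endian) → word 0x36
flags:1 @ bit 7 → (0x36>>7)&0x1 = 0x0
cnt:1 @ bit 6 → (0x36>>6)&0x1 = 0x0
prio:3 @ bit 3 → (0x36>>3)&0x7 = 0x6  ←
len:3 @ bit 0 → (0x36>>0)&0x7 = 0x6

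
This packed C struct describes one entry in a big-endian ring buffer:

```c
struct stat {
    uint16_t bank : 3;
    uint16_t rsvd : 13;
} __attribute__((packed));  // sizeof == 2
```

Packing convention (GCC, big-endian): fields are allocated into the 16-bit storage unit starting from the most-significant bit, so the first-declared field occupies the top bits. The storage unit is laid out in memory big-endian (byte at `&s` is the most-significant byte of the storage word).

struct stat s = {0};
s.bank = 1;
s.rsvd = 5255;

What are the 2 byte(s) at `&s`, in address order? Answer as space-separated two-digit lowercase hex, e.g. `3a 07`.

34 87

bank:3 = 1 → 0x1 << 13 → word 0x2000
rsvd:13 = 5255 → 0x1487 << 0 → word 0x3487
word = 0x3487 → big-endian bytes:
  [0]=0x34  [1]=0x87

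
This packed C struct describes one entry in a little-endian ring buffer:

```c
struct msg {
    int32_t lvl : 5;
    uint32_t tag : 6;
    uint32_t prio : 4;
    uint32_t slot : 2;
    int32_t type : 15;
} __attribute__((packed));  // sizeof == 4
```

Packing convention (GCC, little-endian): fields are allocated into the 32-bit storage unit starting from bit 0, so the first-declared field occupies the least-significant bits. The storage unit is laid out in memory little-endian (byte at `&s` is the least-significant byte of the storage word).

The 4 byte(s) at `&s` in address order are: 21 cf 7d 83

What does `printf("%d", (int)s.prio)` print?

9

[0]=0x21 [1]=0xcf [2]=0x7d [3]=0x83 (little-endian) → word 0x837dcf21
lvl:5 @ bit 0 → (0x837dcf21>>0)&0x1f = 0x1
tag:6 @ bit 5 → (0x837dcf21>>5)&0x3f = 0x39
prio:4 @ bit 11 → (0x837dcf21>>11)&0xf = 0x9  ←
slot:2 @ bit 15 → (0x837dcf21>>15)&0x3 = 0x3
type:15 @ bit 17 → (0x837dcf21>>17)&0x7fff = 0x41be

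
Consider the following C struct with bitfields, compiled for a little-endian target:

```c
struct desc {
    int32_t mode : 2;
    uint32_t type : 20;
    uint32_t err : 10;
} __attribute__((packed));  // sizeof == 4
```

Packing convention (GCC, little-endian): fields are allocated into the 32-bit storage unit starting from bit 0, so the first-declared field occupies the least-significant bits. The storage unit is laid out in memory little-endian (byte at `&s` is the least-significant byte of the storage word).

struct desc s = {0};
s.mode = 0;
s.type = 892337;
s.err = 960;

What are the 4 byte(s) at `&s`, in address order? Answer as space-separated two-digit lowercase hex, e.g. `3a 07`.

[0+:2] mode=0 & 0x3 = 0x0; word=0x00000000
[2+:20] type=892337 & 0xfffff = 0xd9db1; word=0x003676c4
[22+:10] err=960 & 0x3ff = 0x3c0; word=0xf03676c4
word = 0xf03676c4 → little-endian bytes:
  [0]=0xc4  [1]=0x76  [2]=0x36  [3]=0xf0

c4 76 36 f0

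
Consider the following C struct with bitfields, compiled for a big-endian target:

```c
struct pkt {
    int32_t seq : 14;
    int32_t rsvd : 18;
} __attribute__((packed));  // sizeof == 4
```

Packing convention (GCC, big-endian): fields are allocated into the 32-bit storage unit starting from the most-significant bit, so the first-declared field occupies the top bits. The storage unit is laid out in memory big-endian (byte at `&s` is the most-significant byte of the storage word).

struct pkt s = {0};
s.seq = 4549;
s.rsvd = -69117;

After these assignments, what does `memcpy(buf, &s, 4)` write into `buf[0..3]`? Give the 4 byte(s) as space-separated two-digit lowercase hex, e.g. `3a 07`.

47 16 f2 03

[18+:14] seq=4549 & 0x3fff = 0x11c5; word=0x47140000
[0+:18] rsvd=-69117 & 0x3ffff = 0x2f203; word=0x4716f203
word = 0x4716f203 → big-endian bytes:
  [0]=0x47  [1]=0x16  [2]=0xf2  [3]=0x03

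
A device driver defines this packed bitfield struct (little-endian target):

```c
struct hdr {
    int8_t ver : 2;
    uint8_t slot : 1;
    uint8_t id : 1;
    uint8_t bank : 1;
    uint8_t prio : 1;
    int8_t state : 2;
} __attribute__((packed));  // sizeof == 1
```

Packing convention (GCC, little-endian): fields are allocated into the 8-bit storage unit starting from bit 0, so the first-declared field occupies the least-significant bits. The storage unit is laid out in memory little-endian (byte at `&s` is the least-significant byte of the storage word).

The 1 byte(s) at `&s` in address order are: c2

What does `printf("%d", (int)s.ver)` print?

-2

[0]=0xc2 (little-endian) → word 0xc2
ver:2 @ bit 0 → (0xc2>>0)&0x3 = 0x2  ←
slot:1 @ bit 2 → (0xc2>>2)&0x1 = 0x0
id:1 @ bit 3 → (0xc2>>3)&0x1 = 0x0
bank:1 @ bit 4 → (0xc2>>4)&0x1 = 0x0
prio:1 @ bit 5 → (0xc2>>5)&0x1 = 0x0
state:2 @ bit 6 → (0xc2>>6)&0x3 = 0x3
ver signed 2b, MSB=1: 2 - 4 = -2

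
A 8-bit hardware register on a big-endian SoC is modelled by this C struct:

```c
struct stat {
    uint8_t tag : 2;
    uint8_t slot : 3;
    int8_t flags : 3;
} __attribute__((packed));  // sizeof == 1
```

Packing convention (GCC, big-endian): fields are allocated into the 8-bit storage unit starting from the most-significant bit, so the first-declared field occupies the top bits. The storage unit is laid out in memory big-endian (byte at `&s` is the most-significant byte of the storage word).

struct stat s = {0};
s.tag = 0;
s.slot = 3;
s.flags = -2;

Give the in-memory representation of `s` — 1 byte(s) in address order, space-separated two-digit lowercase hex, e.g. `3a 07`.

1e

tag (2b) val=0 bits=0x0 at bit 6: 0x00
slot (3b) val=3 bits=0x3 at bit 3: 0x18
flags (3b) val=-2 bits=0x6 at bit 0: 0x1e
word = 0x1e → big-endian bytes:
  [0]=0x1e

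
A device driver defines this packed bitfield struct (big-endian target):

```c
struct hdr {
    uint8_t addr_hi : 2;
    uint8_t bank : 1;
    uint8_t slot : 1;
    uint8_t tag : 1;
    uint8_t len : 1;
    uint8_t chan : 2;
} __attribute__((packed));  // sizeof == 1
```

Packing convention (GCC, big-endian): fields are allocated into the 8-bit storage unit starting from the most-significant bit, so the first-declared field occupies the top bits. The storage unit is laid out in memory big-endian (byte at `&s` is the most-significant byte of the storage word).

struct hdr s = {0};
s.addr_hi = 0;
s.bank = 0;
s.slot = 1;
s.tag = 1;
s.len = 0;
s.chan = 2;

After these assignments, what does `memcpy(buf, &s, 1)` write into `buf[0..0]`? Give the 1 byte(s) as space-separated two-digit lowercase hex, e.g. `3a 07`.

1a

addr_hi (2b) val=0 bits=0x0 at bit 6: 0x00
bank (1b) val=0 bits=0x0 at bit 5: 0x00
slot (1b) val=1 bits=0x1 at bit 4: 0x10
tag (1b) val=1 bits=0x1 at bit 3: 0x18
len (1b) val=0 bits=0x0 at bit 2: 0x18
chan (2b) val=2 bits=0x2 at bit 0: 0x1a
word = 0x1a → big-endian bytes:
  [0]=0x1a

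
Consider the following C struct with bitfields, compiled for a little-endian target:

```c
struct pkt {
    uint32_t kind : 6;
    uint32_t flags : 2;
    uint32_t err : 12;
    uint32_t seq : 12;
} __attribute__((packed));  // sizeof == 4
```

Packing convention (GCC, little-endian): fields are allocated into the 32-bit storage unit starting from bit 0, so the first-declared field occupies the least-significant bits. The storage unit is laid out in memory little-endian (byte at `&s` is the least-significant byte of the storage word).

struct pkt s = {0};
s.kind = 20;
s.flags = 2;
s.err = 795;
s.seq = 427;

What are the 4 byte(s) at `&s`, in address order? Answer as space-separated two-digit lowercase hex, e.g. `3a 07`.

94 1b b3 1a

kind:6 = 20 → 0x14 << 0 → word 0x00000014
flags:2 = 2 → 0x2 << 6 → word 0x00000094
err:12 = 795 → 0x31b << 8 → word 0x00031b94
seq:12 = 427 → 0x1ab << 20 → word 0x1ab31b94
word = 0x1ab31b94 → little-endian bytes:
  [0]=0x94  [1]=0x1b  [2]=0xb3  [3]=0x1a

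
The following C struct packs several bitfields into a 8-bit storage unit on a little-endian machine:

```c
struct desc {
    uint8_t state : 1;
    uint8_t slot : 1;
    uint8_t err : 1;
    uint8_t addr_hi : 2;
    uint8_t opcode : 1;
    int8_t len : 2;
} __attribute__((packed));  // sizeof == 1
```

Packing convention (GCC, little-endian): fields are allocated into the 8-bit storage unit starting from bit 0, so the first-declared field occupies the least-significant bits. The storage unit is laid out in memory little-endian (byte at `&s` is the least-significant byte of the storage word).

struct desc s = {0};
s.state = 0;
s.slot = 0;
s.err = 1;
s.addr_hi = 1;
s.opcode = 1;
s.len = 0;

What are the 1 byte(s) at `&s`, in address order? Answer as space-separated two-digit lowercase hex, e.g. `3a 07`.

[0+:1] state=0 & 0x1 = 0x0; word=0x00
[1+:1] slot=0 & 0x1 = 0x0; word=0x00
[2+:1] err=1 & 0x1 = 0x1; word=0x04
[3+:2] addr_hi=1 & 0x3 = 0x1; word=0x0c
[5+:1] opcode=1 & 0x1 = 0x1; word=0x2c
[6+:2] len=0 & 0x3 = 0x0; word=0x2c
word = 0x2c → little-endian bytes:
  [0]=0x2c

2c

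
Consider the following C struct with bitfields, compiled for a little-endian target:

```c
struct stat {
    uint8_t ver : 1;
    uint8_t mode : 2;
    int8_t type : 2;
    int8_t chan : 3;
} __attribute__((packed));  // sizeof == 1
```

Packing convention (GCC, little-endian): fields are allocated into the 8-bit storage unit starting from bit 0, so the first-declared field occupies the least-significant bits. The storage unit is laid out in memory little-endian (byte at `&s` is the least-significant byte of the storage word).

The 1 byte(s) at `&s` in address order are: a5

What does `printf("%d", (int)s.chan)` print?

[0]=0xa5 (little-endian) → word 0xa5
ver:1 @ bit 0 → (0xa5>>0)&0x1 = 0x1
mode:2 @ bit 1 → (0xa5>>1)&0x3 = 0x2
type:2 @ bit 3 → (0xa5>>3)&0x3 = 0x0
chan:3 @ bit 5 → (0xa5>>5)&0x7 = 0x5  ←
chan signed 3b, MSB=1: 5 - 8 = -3

-3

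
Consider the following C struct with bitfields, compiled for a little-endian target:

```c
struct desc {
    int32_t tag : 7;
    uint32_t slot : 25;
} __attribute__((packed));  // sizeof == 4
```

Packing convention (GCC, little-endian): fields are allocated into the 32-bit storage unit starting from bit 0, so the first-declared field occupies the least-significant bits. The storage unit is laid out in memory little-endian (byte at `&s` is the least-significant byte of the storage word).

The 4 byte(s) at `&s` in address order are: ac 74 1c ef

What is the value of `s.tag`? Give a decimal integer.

[0]=0xac [1]=0x74 [2]=0x1c [3]=0xef (little-endian) → word 0xef1c74ac
tag [0+:7] = (word>>0) & 0x7f = 44  ←
slot [7+:25] = (word>>7) & 0x1ffffff = 31340777
tag signed 7b, MSB=0: value = 44

44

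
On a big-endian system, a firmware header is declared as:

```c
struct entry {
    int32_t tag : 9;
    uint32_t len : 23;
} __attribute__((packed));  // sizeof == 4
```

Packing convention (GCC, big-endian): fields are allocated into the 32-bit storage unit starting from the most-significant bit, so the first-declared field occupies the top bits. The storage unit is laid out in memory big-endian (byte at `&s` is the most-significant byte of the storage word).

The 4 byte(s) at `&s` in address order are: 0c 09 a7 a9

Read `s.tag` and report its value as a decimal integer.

[0]=0x0c [1]=0x09 [2]=0xa7 [3]=0xa9 (big-endian) → word 0x0c09a7a9
tag [23+:9] = (word>>23) & 0x1ff = 24  ←
len [0+:23] = (word>>0) & 0x7fffff = 632745
tag signed 9b, MSB=0: value = 24

24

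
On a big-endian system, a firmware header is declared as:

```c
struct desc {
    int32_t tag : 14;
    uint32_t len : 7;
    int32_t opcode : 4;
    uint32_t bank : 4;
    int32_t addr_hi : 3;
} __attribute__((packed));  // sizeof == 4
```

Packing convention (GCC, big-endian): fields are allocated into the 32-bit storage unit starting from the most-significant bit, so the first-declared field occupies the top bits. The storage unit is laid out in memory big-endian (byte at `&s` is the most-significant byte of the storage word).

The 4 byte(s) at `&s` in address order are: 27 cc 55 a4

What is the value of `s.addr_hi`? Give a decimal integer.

[0]=0x27 [1]=0xcc [2]=0x55 [3]=0xa4 (big-endian) → word 0x27cc55a4
tag [18+:14] = (word>>18) & 0x3fff = 2547
len [11+:7] = (word>>11) & 0x7f = 10
opcode [7+:4] = (word>>7) & 0xf = 11
bank [3+:4] = (word>>3) & 0xf = 4
addr_hi [0+:3] = (word>>0) & 0x7 = 4  ←
addr_hi signed 3b, MSB=1: 4 - 8 = -4

-4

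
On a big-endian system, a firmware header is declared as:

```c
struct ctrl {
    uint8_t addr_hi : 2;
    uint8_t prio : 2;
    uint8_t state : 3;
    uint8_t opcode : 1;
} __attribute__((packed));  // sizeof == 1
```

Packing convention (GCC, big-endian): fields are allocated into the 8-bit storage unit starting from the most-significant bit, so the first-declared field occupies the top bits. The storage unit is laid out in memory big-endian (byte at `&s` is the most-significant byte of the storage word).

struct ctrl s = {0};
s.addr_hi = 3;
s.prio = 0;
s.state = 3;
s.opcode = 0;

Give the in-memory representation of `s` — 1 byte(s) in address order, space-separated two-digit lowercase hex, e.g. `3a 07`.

addr_hi:2 = 3 → 0x3 << 6 → word 0xc0
prio:2 = 0 → 0x0 << 4 → word 0xc0
state:3 = 3 → 0x3 << 1 → word 0xc6
opcode:1 = 0 → 0x0 << 0 → word 0xc6
word = 0xc6 → big-endian bytes:
  [0]=0xc6

c6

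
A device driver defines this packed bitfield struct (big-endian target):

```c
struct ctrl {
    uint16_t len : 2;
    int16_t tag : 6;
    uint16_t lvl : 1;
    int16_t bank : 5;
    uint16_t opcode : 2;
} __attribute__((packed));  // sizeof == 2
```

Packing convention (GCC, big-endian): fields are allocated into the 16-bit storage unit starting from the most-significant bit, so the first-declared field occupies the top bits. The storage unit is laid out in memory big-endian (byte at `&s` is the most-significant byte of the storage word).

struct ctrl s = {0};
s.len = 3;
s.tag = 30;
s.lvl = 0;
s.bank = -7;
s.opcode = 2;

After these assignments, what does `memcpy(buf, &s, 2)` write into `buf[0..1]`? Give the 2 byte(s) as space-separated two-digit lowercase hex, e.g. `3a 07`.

de 66

len (2b) val=3 bits=0x3 at bit 14: 0xc000
tag (6b) val=30 bits=0x1e at bit 8: 0xde00
lvl (1b) val=0 bits=0x0 at bit 7: 0xde00
bank (5b) val=-7 bits=0x19 at bit 2: 0xde64
opcode (2b) val=2 bits=0x2 at bit 0: 0xde66
word = 0xde66 → big-endian bytes:
  [0]=0xde  [1]=0x66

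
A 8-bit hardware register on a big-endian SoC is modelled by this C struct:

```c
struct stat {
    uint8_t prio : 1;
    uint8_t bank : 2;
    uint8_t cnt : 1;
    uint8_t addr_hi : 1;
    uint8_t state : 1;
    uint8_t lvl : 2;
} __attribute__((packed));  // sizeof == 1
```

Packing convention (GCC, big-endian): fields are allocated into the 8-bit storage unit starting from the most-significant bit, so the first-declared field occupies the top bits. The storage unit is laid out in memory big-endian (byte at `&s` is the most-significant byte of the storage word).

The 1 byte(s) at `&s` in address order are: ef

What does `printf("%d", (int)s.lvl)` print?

3

[0]=0xef (big-endian) → word 0xef
prio:1 @ bit 7 → (0xef>>7)&0x1 = 0x1
bank:2 @ bit 5 → (0xef>>5)&0x3 = 0x3
cnt:1 @ bit 4 → (0xef>>4)&0x1 = 0x0
addr_hi:1 @ bit 3 → (0xef>>3)&0x1 = 0x1
state:1 @ bit 2 → (0xef>>2)&0x1 = 0x1
lvl:2 @ bit 0 → (0xef>>0)&0x3 = 0x3  ←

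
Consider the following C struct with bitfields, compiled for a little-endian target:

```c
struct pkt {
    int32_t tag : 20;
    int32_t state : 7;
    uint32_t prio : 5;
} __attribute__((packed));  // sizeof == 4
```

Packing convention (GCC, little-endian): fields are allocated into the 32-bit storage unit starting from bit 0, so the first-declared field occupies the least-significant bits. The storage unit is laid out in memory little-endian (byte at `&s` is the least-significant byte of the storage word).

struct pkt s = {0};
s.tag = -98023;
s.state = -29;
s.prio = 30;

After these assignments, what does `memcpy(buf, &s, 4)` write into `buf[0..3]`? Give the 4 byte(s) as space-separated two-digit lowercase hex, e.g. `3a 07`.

19 81 3e f6

tag (20b) val=-98023 bits=0xe8119 at bit 0: 0x000e8119
state (7b) val=-29 bits=0x63 at bit 20: 0x063e8119
prio (5b) val=30 bits=0x1e at bit 27: 0xf63e8119
word = 0xf63e8119 → little-endian bytes:
  [0]=0x19  [1]=0x81  [2]=0x3e  [3]=0xf6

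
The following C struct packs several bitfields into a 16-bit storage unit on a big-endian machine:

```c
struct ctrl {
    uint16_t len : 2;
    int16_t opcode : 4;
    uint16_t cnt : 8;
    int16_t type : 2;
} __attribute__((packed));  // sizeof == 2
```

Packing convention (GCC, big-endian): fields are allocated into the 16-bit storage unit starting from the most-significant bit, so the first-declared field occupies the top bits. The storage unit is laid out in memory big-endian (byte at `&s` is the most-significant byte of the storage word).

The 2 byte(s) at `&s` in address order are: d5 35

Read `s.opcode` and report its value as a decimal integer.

[0]=0xd5 [1]=0x35 (big-endian) → word 0xd535
len:2 @ bit 14 → (0xd535>>14)&0x3 = 0x3
opcode:4 @ bit 10 → (0xd535>>10)&0xf = 0x5  ←
cnt:8 @ bit 2 → (0xd535>>2)&0xff = 0x4d
type:2 @ bit 0 → (0xd535>>0)&0x3 = 0x1
opcode signed 4b, MSB=0: value = 5

5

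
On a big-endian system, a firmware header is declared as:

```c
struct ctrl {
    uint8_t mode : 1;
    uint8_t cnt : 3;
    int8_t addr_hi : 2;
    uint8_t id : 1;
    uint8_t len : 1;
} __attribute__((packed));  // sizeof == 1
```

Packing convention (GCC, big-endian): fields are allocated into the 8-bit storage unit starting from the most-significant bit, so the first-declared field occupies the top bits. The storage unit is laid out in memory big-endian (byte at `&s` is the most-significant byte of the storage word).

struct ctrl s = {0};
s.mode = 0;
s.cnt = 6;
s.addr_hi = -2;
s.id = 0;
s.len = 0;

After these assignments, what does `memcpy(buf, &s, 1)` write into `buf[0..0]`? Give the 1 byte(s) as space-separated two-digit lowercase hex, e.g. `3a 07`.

68

[7+:1] mode=0 & 0x1 = 0x0; word=0x00
[4+:3] cnt=6 & 0x7 = 0x6; word=0x60
[2+:2] addr_hi=-2 & 0x3 = 0x2; word=0x68
[1+:1] id=0 & 0x1 = 0x0; word=0x68
[0+:1] len=0 & 0x1 = 0x0; word=0x68
word = 0x68 → big-endian bytes:
  [0]=0x68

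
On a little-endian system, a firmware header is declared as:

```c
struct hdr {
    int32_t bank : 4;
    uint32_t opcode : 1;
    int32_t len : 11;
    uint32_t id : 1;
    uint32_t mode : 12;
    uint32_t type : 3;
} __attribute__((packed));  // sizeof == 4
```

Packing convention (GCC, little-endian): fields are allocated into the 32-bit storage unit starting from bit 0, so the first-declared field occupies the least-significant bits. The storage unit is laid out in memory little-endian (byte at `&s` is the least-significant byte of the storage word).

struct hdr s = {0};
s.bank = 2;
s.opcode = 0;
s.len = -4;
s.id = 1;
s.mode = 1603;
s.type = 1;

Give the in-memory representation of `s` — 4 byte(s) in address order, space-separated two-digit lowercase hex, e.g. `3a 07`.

82 ff 87 2c

bank:4 = 2 → 0x2 << 0 → word 0x00000002
opcode:1 = 0 → 0x0 << 4 → word 0x00000002
len:11 = -4 → 0x7fc << 5 → word 0x0000ff82
id:1 = 1 → 0x1 << 16 → word 0x0001ff82
mode:12 = 1603 → 0x643 << 17 → word 0x0c87ff82
type:3 = 1 → 0x1 << 29 → word 0x2c87ff82
word = 0x2c87ff82 → little-endian bytes:
  [0]=0x82  [1]=0xff  [2]=0x87  [3]=0x2c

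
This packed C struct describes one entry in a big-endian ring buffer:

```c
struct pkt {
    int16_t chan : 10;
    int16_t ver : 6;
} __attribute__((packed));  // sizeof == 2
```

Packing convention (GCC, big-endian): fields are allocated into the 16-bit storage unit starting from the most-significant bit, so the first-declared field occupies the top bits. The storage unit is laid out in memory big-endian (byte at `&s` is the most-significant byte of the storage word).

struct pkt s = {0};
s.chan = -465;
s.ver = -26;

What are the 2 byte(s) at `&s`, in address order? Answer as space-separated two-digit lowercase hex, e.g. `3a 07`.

chan (10b) val=-465 bits=0x22f at bit 6: 0x8bc0
ver (6b) val=-26 bits=0x26 at bit 0: 0x8be6
word = 0x8be6 → big-endian bytes:
  [0]=0x8b  [1]=0xe6

8b e6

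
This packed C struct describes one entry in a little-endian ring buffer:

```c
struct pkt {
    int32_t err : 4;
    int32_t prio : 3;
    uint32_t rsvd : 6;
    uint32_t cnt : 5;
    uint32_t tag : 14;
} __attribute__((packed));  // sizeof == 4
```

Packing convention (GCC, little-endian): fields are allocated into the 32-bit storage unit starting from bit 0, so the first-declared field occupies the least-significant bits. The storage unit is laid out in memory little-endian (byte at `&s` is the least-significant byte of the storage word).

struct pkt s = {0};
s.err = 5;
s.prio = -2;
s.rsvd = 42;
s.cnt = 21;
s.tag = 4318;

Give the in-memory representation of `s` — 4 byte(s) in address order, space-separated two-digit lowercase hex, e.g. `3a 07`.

65 b5 7a 43

[0+:4] err=5 & 0xf = 0x5; word=0x00000005
[4+:3] prio=-2 & 0x7 = 0x6; word=0x00000065
[7+:6] rsvd=42 & 0x3f = 0x2a; word=0x00001565
[13+:5] cnt=21 & 0x1f = 0x15; word=0x0002b565
[18+:14] tag=4318 & 0x3fff = 0x10de; word=0x437ab565
word = 0x437ab565 → little-endian bytes:
  [0]=0x65  [1]=0xb5  [2]=0x7a  [3]=0x43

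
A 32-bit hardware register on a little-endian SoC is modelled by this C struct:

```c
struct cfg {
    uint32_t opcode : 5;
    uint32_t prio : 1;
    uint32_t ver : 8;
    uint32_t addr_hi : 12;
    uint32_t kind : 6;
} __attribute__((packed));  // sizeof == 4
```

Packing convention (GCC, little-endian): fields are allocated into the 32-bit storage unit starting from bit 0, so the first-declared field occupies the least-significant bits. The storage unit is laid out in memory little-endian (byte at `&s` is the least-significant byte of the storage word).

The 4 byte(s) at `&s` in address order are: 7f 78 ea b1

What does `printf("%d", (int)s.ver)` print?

225

[0]=0x7f [1]=0x78 [2]=0xea [3]=0xb1 (little-endian) → word 0xb1ea787f
opcode [0+:5] = (word>>0) & 0x1f = 31
prio [5+:1] = (word>>5) & 0x1 = 1
ver [6+:8] = (word>>6) & 0xff = 225  ←
addr_hi [14+:12] = (word>>14) & 0xfff = 1961
kind [26+:6] = (word>>26) & 0x3f = 44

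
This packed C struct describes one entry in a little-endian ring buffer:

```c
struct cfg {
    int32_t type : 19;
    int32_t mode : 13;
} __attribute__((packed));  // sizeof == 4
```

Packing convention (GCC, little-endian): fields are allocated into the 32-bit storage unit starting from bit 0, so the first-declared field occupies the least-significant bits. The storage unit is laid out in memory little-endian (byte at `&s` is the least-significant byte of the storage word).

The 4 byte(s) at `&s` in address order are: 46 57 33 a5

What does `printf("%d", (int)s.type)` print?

[0]=0x46 [1]=0x57 [2]=0x33 [3]=0xa5 (little-endian) → word 0xa5335746
type [0+:19] = (word>>0) & 0x7ffff = 218950  ←
mode [19+:13] = (word>>19) & 0x1fff = 5286
type signed 19b, MSB=0: value = 218950

218950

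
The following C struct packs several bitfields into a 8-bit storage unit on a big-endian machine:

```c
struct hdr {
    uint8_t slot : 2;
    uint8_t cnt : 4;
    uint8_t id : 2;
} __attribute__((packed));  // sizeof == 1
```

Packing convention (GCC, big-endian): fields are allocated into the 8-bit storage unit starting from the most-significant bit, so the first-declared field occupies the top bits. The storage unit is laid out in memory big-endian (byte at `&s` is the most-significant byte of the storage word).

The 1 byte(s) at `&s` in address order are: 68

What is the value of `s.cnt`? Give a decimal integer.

10

[0]=0x68 (big-endian) → word 0x68
slot [6+:2] = (word>>6) & 0x3 = 1
cnt [2+:4] = (word>>2) & 0xf = 10  ←
id [0+:2] = (word>>0) & 0x3 = 0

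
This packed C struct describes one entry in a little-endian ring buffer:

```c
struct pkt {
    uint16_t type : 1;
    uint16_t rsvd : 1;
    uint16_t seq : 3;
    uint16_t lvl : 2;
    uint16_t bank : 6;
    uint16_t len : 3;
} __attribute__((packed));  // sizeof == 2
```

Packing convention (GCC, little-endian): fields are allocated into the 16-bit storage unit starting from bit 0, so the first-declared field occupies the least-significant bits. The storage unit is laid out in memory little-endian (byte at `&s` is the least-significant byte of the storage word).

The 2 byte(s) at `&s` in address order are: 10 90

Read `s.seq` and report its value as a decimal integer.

4

[0]=0x10 [1]=0x90 (little-endian) → word 0x9010
type:1 @ bit 0 → (0x9010>>0)&0x1 = 0x0
rsvd:1 @ bit 1 → (0x9010>>1)&0x1 = 0x0
seq:3 @ bit 2 → (0x9010>>2)&0x7 = 0x4  ←
lvl:2 @ bit 5 → (0x9010>>5)&0x3 = 0x0
bank:6 @ bit 7 → (0x9010>>7)&0x3f = 0x20
len:3 @ bit 13 → (0x9010>>13)&0x7 = 0x4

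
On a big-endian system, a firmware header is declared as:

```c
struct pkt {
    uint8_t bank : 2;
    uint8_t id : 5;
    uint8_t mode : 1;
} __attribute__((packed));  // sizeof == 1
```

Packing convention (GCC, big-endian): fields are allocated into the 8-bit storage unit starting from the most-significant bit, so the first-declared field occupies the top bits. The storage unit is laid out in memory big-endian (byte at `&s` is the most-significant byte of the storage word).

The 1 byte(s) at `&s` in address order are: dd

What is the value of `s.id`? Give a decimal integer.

[0]=0xdd (big-endian) → word 0xdd
bank [6+:2] = (word>>6) & 0x3 = 3
id [1+:5] = (word>>1) & 0x1f = 14  ←
mode [0+:1] = (word>>0) & 0x1 = 1

14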